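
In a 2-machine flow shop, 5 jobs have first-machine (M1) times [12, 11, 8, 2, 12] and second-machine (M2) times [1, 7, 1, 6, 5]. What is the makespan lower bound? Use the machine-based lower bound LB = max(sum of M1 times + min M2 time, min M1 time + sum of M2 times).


LB1 = sum(M1 times) + min(M2 times) = 45 + 1 = 46
LB2 = min(M1 times) + sum(M2 times) = 2 + 20 = 22
Lower bound = max(LB1, LB2) = max(46, 22) = 46

46


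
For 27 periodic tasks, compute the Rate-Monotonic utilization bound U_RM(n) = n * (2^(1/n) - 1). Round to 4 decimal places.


Compute 2^(1/27) = 1.0260044847
Subtract 1: 1.0260044847 - 1 = 0.0260044847
Multiply by n: 27 * 0.0260044847 = 0.7021210869
Round to 4 dp: 0.7021

0.7021


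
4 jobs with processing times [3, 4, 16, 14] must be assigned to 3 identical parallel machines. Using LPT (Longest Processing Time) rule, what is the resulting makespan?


Sort jobs in decreasing order (LPT): [16, 14, 4, 3]
Assign each job to the least loaded machine:
  Machine 1: jobs [16], load = 16
  Machine 2: jobs [14], load = 14
  Machine 3: jobs [4, 3], load = 7
Makespan = max load = 16

16


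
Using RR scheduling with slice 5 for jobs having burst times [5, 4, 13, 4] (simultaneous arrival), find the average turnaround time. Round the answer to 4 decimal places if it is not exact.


Time quantum = 5
Execution trace:
  J1 runs 5 units, time = 5
  J2 runs 4 units, time = 9
  J3 runs 5 units, time = 14
  J4 runs 4 units, time = 18
  J3 runs 5 units, time = 23
  J3 runs 3 units, time = 26
Finish times: [5, 9, 26, 18]
Average turnaround = 58/4 = 14.5

14.5


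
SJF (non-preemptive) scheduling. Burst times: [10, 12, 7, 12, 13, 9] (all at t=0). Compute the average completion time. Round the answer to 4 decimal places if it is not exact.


SJF order (ascending): [7, 9, 10, 12, 12, 13]
Completion times:
  Job 1: burst=7, C=7
  Job 2: burst=9, C=16
  Job 3: burst=10, C=26
  Job 4: burst=12, C=38
  Job 5: burst=12, C=50
  Job 6: burst=13, C=63
Average completion = 200/6 = 33.3333

33.3333


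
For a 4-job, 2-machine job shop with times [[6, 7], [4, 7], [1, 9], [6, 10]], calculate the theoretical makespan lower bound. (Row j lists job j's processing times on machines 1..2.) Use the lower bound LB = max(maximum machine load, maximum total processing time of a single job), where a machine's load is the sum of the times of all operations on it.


Machine loads:
  Machine 1: 6 + 4 + 1 + 6 = 17
  Machine 2: 7 + 7 + 9 + 10 = 33
Max machine load = 33
Job totals:
  Job 1: 13
  Job 2: 11
  Job 3: 10
  Job 4: 16
Max job total = 16
Lower bound = max(33, 16) = 33

33


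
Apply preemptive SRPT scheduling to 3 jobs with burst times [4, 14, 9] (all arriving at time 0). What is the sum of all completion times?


Since all jobs arrive at t=0, SRPT equals SPT ordering.
SPT order: [4, 9, 14]
Completion times:
  Job 1: p=4, C=4
  Job 2: p=9, C=13
  Job 3: p=14, C=27
Total completion time = 4 + 13 + 27 = 44

44


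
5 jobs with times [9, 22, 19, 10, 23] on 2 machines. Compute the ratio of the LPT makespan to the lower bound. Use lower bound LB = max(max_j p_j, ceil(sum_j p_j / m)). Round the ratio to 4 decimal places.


LPT order: [23, 22, 19, 10, 9]
Machine loads after assignment: [42, 41]
LPT makespan = 42
Lower bound = max(max_job, ceil(total/2)) = max(23, 42) = 42
Ratio = 42 / 42 = 1.0

1.0


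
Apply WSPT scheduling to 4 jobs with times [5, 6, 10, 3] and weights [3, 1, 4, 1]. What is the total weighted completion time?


Compute p/w ratios and sort ascending (WSPT): [(5, 3), (10, 4), (3, 1), (6, 1)]
Compute weighted completion times:
  Job (p=5,w=3): C=5, w*C=3*5=15
  Job (p=10,w=4): C=15, w*C=4*15=60
  Job (p=3,w=1): C=18, w*C=1*18=18
  Job (p=6,w=1): C=24, w*C=1*24=24
Total weighted completion time = 117

117


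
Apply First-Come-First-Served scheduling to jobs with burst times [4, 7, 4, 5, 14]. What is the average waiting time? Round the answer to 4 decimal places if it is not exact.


FCFS order (as given): [4, 7, 4, 5, 14]
Waiting times:
  Job 1: wait = 0
  Job 2: wait = 4
  Job 3: wait = 11
  Job 4: wait = 15
  Job 5: wait = 20
Sum of waiting times = 50
Average waiting time = 50/5 = 10.0

10.0


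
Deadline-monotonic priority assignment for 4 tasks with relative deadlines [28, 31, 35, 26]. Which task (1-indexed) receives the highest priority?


Sort tasks by relative deadline (ascending):
  Task 4: deadline = 26
  Task 1: deadline = 28
  Task 2: deadline = 31
  Task 3: deadline = 35
Priority order (highest first): [4, 1, 2, 3]
Highest priority task = 4

4


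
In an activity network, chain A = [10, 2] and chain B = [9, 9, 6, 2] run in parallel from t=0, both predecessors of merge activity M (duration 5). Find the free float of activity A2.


ES(A2) = sum of predecessors on chain A = 10
EF(A2) = ES + duration = 10 + 2 = 12
Successor of A2 is M. ES(M) = max(sum(A), sum(B)) = max(12, 26) = 26
Free float = ES(successor) - EF(current) = 26 - 12 = 14

14


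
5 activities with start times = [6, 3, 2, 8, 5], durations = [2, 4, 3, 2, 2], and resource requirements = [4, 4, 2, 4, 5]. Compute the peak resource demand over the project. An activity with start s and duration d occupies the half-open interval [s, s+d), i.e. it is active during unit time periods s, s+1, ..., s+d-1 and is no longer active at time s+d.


Each activity i is active on [start_i, start_i + duration_i).
Compute total resource usage per time slot:
  t=0: active resources = [], total = 0
  t=1: active resources = [], total = 0
  t=2: active resources = [2], total = 2
  t=3: active resources = [4, 2], total = 6
  t=4: active resources = [4, 2], total = 6
  t=5: active resources = [4, 5], total = 9
  t=6: active resources = [4, 4, 5], total = 13
  t=7: active resources = [4], total = 4
  t=8: active resources = [4], total = 4
  t=9: active resources = [4], total = 4
Peak resource demand = 13

13


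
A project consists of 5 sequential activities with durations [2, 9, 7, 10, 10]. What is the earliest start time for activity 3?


Activity 3 starts after activities 1 through 2 complete.
Predecessor durations: [2, 9]
ES = 2 + 9 = 11

11


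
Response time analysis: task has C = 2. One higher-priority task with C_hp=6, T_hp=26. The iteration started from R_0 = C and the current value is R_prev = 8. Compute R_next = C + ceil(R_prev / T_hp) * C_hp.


R_next = C + ceil(R_prev / T_hp) * C_hp
ceil(8 / 26) = ceil(0.3077) = 1
Interference = 1 * 6 = 6
R_next = 2 + 6 = 8
R_next = R_prev, so the iteration has converged (response time = 8).

8


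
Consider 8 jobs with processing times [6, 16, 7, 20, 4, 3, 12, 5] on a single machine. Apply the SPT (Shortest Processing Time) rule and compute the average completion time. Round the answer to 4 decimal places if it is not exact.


Sort jobs by processing time (SPT order): [3, 4, 5, 6, 7, 12, 16, 20]
Compute completion times sequentially:
  Job 1: processing = 3, completes at 3
  Job 2: processing = 4, completes at 7
  Job 3: processing = 5, completes at 12
  Job 4: processing = 6, completes at 18
  Job 5: processing = 7, completes at 25
  Job 6: processing = 12, completes at 37
  Job 7: processing = 16, completes at 53
  Job 8: processing = 20, completes at 73
Sum of completion times = 228
Average completion time = 228/8 = 28.5

28.5


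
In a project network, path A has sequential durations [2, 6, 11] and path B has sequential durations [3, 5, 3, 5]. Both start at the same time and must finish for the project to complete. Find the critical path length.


Path A total = 2 + 6 + 11 = 19
Path B total = 3 + 5 + 3 + 5 = 16
Critical path = longest path = max(19, 16) = 19

19


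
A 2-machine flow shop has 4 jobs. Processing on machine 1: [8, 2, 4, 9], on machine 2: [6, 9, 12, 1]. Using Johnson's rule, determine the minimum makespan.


Apply Johnson's rule:
  Group 1 (a <= b): [(2, 2, 9), (3, 4, 12)]
  Group 2 (a > b): [(1, 8, 6), (4, 9, 1)]
Optimal job order: [2, 3, 1, 4]
Schedule:
  Job 2: M1 done at 2, M2 done at 11
  Job 3: M1 done at 6, M2 done at 23
  Job 1: M1 done at 14, M2 done at 29
  Job 4: M1 done at 23, M2 done at 30
Makespan = 30

30


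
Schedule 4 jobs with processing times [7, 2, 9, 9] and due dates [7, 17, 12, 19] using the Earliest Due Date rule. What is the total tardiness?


Sort by due date (EDD order): [(7, 7), (9, 12), (2, 17), (9, 19)]
Compute completion times and tardiness:
  Job 1: p=7, d=7, C=7, tardiness=max(0,7-7)=0
  Job 2: p=9, d=12, C=16, tardiness=max(0,16-12)=4
  Job 3: p=2, d=17, C=18, tardiness=max(0,18-17)=1
  Job 4: p=9, d=19, C=27, tardiness=max(0,27-19)=8
Total tardiness = 13

13


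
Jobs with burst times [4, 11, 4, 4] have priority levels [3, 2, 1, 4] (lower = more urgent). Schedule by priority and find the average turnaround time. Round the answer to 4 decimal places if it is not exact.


Sort by priority (ascending = highest first):
Order: [(1, 4), (2, 11), (3, 4), (4, 4)]
Completion times:
  Priority 1, burst=4, C=4
  Priority 2, burst=11, C=15
  Priority 3, burst=4, C=19
  Priority 4, burst=4, C=23
Average turnaround = 61/4 = 15.25

15.25


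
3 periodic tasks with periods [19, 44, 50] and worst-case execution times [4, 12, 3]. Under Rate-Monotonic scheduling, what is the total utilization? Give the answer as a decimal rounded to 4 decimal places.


Compute individual utilizations (exact fractions):
  Task 1: C/T = 4/19 (approx. 0.2105)
  Task 2: C/T = 12/44 = 3/11 (approx. 0.2727)
  Task 3: C/T = 3/50 (approx. 0.06)
Total utilization U = 4/19 + 3/11 + 3/50 = 5677/10450
Rounded to 4 decimal places: U = 0.5433
RM (Liu & Layland) bound for 3 tasks = 0.779763; compare with U = 5677/10450 (approx. 0.543254)
U <= bound, so schedulable by RM sufficient condition.

0.5433


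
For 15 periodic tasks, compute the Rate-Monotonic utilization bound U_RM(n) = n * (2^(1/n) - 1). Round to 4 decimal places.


Compute 2^(1/15) = 1.0472941228
Subtract 1: 1.0472941228 - 1 = 0.0472941228
Multiply by n: 15 * 0.0472941228 = 0.7094118420
Round to 4 dp: 0.7094

0.7094


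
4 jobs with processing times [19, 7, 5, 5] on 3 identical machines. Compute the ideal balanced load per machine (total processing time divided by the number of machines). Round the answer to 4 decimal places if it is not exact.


Total processing time = 19 + 7 + 5 + 5 = 36
Number of machines = 3
Ideal balanced load = 36 / 3 = 12.0

12.0


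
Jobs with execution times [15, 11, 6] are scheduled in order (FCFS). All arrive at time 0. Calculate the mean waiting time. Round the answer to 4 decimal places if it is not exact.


FCFS order (as given): [15, 11, 6]
Waiting times:
  Job 1: wait = 0
  Job 2: wait = 15
  Job 3: wait = 26
Sum of waiting times = 41
Average waiting time = 41/3 = 13.6667

13.6667


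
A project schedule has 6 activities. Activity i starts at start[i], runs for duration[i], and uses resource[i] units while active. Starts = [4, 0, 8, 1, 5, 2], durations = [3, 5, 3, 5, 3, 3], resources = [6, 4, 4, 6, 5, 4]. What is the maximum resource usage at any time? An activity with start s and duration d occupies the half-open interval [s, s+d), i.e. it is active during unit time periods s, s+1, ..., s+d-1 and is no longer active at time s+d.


Each activity i is active on [start_i, start_i + duration_i).
Compute total resource usage per time slot:
  t=0: active resources = [4], total = 4
  t=1: active resources = [4, 6], total = 10
  t=2: active resources = [4, 6, 4], total = 14
  t=3: active resources = [4, 6, 4], total = 14
  t=4: active resources = [6, 4, 6, 4], total = 20
  t=5: active resources = [6, 6, 5], total = 17
  t=6: active resources = [6, 5], total = 11
  t=7: active resources = [5], total = 5
  t=8: active resources = [4], total = 4
  t=9: active resources = [4], total = 4
  t=10: active resources = [4], total = 4
Peak resource demand = 20

20


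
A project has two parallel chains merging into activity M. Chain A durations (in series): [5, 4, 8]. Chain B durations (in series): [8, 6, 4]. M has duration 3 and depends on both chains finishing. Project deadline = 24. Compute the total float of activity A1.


Forward pass: ES(A1) = sum of predecessors on chain A = 0
EF = ES + duration = 0 + 5 = 5
Backward pass: LF(M) = deadline = 24; LS(M) = 24 - 3 = 21
LF(A1) = LS(M) - sum(successors on chain A) = 21 - 12 = 9
LS = LF - duration = 9 - 5 = 4
Total float = LS - ES = 4 - 0 = 4

4


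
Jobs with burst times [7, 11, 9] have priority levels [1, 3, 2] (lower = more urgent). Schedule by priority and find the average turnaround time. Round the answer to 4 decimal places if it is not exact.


Sort by priority (ascending = highest first):
Order: [(1, 7), (2, 9), (3, 11)]
Completion times:
  Priority 1, burst=7, C=7
  Priority 2, burst=9, C=16
  Priority 3, burst=11, C=27
Average turnaround = 50/3 = 16.6667

16.6667


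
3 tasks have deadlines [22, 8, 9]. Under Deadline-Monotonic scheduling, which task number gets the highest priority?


Sort tasks by relative deadline (ascending):
  Task 2: deadline = 8
  Task 3: deadline = 9
  Task 1: deadline = 22
Priority order (highest first): [2, 3, 1]
Highest priority task = 2

2


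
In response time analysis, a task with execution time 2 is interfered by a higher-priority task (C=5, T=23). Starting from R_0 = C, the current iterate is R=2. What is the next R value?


R_next = C + ceil(R_prev / T_hp) * C_hp
ceil(2 / 23) = ceil(0.087) = 1
Interference = 1 * 5 = 5
R_next = 2 + 5 = 7

7


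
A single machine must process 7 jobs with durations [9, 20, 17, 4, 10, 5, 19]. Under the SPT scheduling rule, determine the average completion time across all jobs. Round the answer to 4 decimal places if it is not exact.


Sort jobs by processing time (SPT order): [4, 5, 9, 10, 17, 19, 20]
Compute completion times sequentially:
  Job 1: processing = 4, completes at 4
  Job 2: processing = 5, completes at 9
  Job 3: processing = 9, completes at 18
  Job 4: processing = 10, completes at 28
  Job 5: processing = 17, completes at 45
  Job 6: processing = 19, completes at 64
  Job 7: processing = 20, completes at 84
Sum of completion times = 252
Average completion time = 252/7 = 36.0

36.0


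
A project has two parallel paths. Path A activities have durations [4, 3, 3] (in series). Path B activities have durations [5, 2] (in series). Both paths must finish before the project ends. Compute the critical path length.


Path A total = 4 + 3 + 3 = 10
Path B total = 5 + 2 = 7
Critical path = longest path = max(10, 7) = 10

10


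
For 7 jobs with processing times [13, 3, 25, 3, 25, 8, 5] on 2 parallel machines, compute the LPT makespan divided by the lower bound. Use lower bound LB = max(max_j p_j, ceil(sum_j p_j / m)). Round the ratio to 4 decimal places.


LPT order: [25, 25, 13, 8, 5, 3, 3]
Machine loads after assignment: [41, 41]
LPT makespan = 41
Lower bound = max(max_job, ceil(total/2)) = max(25, 41) = 41
Ratio = 41 / 41 = 1.0

1.0


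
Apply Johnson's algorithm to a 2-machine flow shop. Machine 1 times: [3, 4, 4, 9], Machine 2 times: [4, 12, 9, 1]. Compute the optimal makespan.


Apply Johnson's rule:
  Group 1 (a <= b): [(1, 3, 4), (2, 4, 12), (3, 4, 9)]
  Group 2 (a > b): [(4, 9, 1)]
Optimal job order: [1, 2, 3, 4]
Schedule:
  Job 1: M1 done at 3, M2 done at 7
  Job 2: M1 done at 7, M2 done at 19
  Job 3: M1 done at 11, M2 done at 28
  Job 4: M1 done at 20, M2 done at 29
Makespan = 29

29


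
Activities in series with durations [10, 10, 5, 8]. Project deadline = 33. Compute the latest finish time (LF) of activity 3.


LF(activity 3) = deadline - sum of successor durations
Successors: activities 4 through 4 with durations [8]
Sum of successor durations = 8
LF = 33 - 8 = 25

25


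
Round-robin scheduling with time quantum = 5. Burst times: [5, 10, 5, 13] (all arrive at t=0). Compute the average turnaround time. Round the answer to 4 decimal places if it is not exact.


Time quantum = 5
Execution trace:
  J1 runs 5 units, time = 5
  J2 runs 5 units, time = 10
  J3 runs 5 units, time = 15
  J4 runs 5 units, time = 20
  J2 runs 5 units, time = 25
  J4 runs 5 units, time = 30
  J4 runs 3 units, time = 33
Finish times: [5, 25, 15, 33]
Average turnaround = 78/4 = 19.5

19.5


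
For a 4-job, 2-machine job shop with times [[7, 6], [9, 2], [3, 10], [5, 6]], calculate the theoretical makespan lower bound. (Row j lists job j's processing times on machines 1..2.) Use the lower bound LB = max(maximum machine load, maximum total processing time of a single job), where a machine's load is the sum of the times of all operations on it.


Machine loads:
  Machine 1: 7 + 9 + 3 + 5 = 24
  Machine 2: 6 + 2 + 10 + 6 = 24
Max machine load = 24
Job totals:
  Job 1: 13
  Job 2: 11
  Job 3: 13
  Job 4: 11
Max job total = 13
Lower bound = max(24, 13) = 24

24


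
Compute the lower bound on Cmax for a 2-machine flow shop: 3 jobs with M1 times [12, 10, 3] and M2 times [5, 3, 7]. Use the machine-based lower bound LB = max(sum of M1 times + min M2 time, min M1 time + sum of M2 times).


LB1 = sum(M1 times) + min(M2 times) = 25 + 3 = 28
LB2 = min(M1 times) + sum(M2 times) = 3 + 15 = 18
Lower bound = max(LB1, LB2) = max(28, 18) = 28

28


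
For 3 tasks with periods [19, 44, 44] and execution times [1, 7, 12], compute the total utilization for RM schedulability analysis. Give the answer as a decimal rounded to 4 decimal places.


Compute individual utilizations (exact fractions):
  Task 1: C/T = 1/19 (approx. 0.0526)
  Task 2: C/T = 7/44 (approx. 0.1591)
  Task 3: C/T = 12/44 = 3/11 (approx. 0.2727)
Total utilization U = 1/19 + 7/44 + 3/11 = 405/836
Rounded to 4 decimal places: U = 0.4844
RM (Liu & Layland) bound for 3 tasks = 0.779763; compare with U = 405/836 (approx. 0.484450)
U <= bound, so schedulable by RM sufficient condition.

0.4844


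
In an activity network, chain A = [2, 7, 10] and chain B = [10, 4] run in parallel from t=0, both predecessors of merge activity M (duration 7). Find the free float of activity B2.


ES(B2) = sum of predecessors on chain B = 10
EF(B2) = ES + duration = 10 + 4 = 14
Successor of B2 is M. ES(M) = max(sum(A), sum(B)) = max(19, 14) = 19
Free float = ES(successor) - EF(current) = 19 - 14 = 5

5


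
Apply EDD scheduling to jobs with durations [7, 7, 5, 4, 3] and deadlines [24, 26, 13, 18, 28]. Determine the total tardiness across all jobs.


Sort by due date (EDD order): [(5, 13), (4, 18), (7, 24), (7, 26), (3, 28)]
Compute completion times and tardiness:
  Job 1: p=5, d=13, C=5, tardiness=max(0,5-13)=0
  Job 2: p=4, d=18, C=9, tardiness=max(0,9-18)=0
  Job 3: p=7, d=24, C=16, tardiness=max(0,16-24)=0
  Job 4: p=7, d=26, C=23, tardiness=max(0,23-26)=0
  Job 5: p=3, d=28, C=26, tardiness=max(0,26-28)=0
Total tardiness = 0

0


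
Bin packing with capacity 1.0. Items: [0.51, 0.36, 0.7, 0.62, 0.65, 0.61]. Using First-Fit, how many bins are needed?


Place items sequentially using First-Fit:
  Item 0.51 -> new Bin 1
  Item 0.36 -> Bin 1 (now 0.87)
  Item 0.7 -> new Bin 2
  Item 0.62 -> new Bin 3
  Item 0.65 -> new Bin 4
  Item 0.61 -> new Bin 5
Total bins used = 5

5


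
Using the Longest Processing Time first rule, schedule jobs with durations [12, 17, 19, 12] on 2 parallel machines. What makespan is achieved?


Sort jobs in decreasing order (LPT): [19, 17, 12, 12]
Assign each job to the least loaded machine:
  Machine 1: jobs [19, 12], load = 31
  Machine 2: jobs [17, 12], load = 29
Makespan = max load = 31

31


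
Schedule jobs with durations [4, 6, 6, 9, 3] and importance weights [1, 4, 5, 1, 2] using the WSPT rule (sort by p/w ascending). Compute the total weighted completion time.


Compute p/w ratios and sort ascending (WSPT): [(6, 5), (6, 4), (3, 2), (4, 1), (9, 1)]
Compute weighted completion times:
  Job (p=6,w=5): C=6, w*C=5*6=30
  Job (p=6,w=4): C=12, w*C=4*12=48
  Job (p=3,w=2): C=15, w*C=2*15=30
  Job (p=4,w=1): C=19, w*C=1*19=19
  Job (p=9,w=1): C=28, w*C=1*28=28
Total weighted completion time = 155

155


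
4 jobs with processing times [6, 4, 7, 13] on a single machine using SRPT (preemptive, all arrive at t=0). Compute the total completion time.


Since all jobs arrive at t=0, SRPT equals SPT ordering.
SPT order: [4, 6, 7, 13]
Completion times:
  Job 1: p=4, C=4
  Job 2: p=6, C=10
  Job 3: p=7, C=17
  Job 4: p=13, C=30
Total completion time = 4 + 10 + 17 + 30 = 61

61


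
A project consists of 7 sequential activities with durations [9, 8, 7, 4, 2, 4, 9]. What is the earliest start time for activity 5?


Activity 5 starts after activities 1 through 4 complete.
Predecessor durations: [9, 8, 7, 4]
ES = 9 + 8 + 7 + 4 = 28

28


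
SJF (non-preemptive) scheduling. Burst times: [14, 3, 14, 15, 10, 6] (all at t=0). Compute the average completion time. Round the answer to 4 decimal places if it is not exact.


SJF order (ascending): [3, 6, 10, 14, 14, 15]
Completion times:
  Job 1: burst=3, C=3
  Job 2: burst=6, C=9
  Job 3: burst=10, C=19
  Job 4: burst=14, C=33
  Job 5: burst=14, C=47
  Job 6: burst=15, C=62
Average completion = 173/6 = 28.8333

28.8333


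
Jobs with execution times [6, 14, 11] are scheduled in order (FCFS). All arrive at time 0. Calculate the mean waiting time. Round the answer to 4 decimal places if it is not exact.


FCFS order (as given): [6, 14, 11]
Waiting times:
  Job 1: wait = 0
  Job 2: wait = 6
  Job 3: wait = 20
Sum of waiting times = 26
Average waiting time = 26/3 = 8.6667

8.6667


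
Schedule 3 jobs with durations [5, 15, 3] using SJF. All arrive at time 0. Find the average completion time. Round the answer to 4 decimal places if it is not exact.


SJF order (ascending): [3, 5, 15]
Completion times:
  Job 1: burst=3, C=3
  Job 2: burst=5, C=8
  Job 3: burst=15, C=23
Average completion = 34/3 = 11.3333

11.3333


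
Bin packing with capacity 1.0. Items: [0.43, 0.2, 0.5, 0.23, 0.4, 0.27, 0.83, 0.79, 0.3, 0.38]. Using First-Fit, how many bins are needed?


Place items sequentially using First-Fit:
  Item 0.43 -> new Bin 1
  Item 0.2 -> Bin 1 (now 0.63)
  Item 0.5 -> new Bin 2
  Item 0.23 -> Bin 1 (now 0.86)
  Item 0.4 -> Bin 2 (now 0.9)
  Item 0.27 -> new Bin 3
  Item 0.83 -> new Bin 4
  Item 0.79 -> new Bin 5
  Item 0.3 -> Bin 3 (now 0.57)
  Item 0.38 -> Bin 3 (now 0.95)
Total bins used = 5

5


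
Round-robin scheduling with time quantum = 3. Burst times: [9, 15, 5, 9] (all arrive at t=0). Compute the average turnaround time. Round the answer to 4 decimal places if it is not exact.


Time quantum = 3
Execution trace:
  J1 runs 3 units, time = 3
  J2 runs 3 units, time = 6
  J3 runs 3 units, time = 9
  J4 runs 3 units, time = 12
  J1 runs 3 units, time = 15
  J2 runs 3 units, time = 18
  J3 runs 2 units, time = 20
  J4 runs 3 units, time = 23
  J1 runs 3 units, time = 26
  J2 runs 3 units, time = 29
  J4 runs 3 units, time = 32
  J2 runs 3 units, time = 35
  J2 runs 3 units, time = 38
Finish times: [26, 38, 20, 32]
Average turnaround = 116/4 = 29.0

29.0


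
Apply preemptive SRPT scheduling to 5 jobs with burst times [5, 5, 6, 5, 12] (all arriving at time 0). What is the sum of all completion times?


Since all jobs arrive at t=0, SRPT equals SPT ordering.
SPT order: [5, 5, 5, 6, 12]
Completion times:
  Job 1: p=5, C=5
  Job 2: p=5, C=10
  Job 3: p=5, C=15
  Job 4: p=6, C=21
  Job 5: p=12, C=33
Total completion time = 5 + 10 + 15 + 21 + 33 = 84

84


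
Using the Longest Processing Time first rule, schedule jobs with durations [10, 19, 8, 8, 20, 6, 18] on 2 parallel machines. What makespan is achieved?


Sort jobs in decreasing order (LPT): [20, 19, 18, 10, 8, 8, 6]
Assign each job to the least loaded machine:
  Machine 1: jobs [20, 10, 8, 6], load = 44
  Machine 2: jobs [19, 18, 8], load = 45
Makespan = max load = 45

45


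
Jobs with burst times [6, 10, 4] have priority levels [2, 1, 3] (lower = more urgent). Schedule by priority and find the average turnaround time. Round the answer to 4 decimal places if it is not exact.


Sort by priority (ascending = highest first):
Order: [(1, 10), (2, 6), (3, 4)]
Completion times:
  Priority 1, burst=10, C=10
  Priority 2, burst=6, C=16
  Priority 3, burst=4, C=20
Average turnaround = 46/3 = 15.3333

15.3333


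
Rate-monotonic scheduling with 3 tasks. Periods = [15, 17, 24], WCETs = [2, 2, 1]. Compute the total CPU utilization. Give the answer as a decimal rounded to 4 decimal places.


Compute individual utilizations (exact fractions):
  Task 1: C/T = 2/15 (approx. 0.1333)
  Task 2: C/T = 2/17 (approx. 0.1176)
  Task 3: C/T = 1/24 (approx. 0.0417)
Total utilization U = 2/15 + 2/17 + 1/24 = 199/680
Rounded to 4 decimal places: U = 0.2926
RM (Liu & Layland) bound for 3 tasks = 0.779763; compare with U = 199/680 (approx. 0.292647)
U <= bound, so schedulable by RM sufficient condition.

0.2926


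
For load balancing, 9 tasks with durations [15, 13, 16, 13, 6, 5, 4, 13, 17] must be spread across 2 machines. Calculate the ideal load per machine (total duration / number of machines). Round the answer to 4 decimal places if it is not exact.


Total processing time = 15 + 13 + 16 + 13 + 6 + 5 + 4 + 13 + 17 = 102
Number of machines = 2
Ideal balanced load = 102 / 2 = 51.0

51.0


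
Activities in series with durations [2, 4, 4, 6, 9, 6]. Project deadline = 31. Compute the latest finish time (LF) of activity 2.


LF(activity 2) = deadline - sum of successor durations
Successors: activities 3 through 6 with durations [4, 6, 9, 6]
Sum of successor durations = 25
LF = 31 - 25 = 6

6


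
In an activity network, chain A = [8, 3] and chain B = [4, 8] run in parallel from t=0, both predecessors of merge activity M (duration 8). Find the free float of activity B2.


ES(B2) = sum of predecessors on chain B = 4
EF(B2) = ES + duration = 4 + 8 = 12
Successor of B2 is M. ES(M) = max(sum(A), sum(B)) = max(11, 12) = 12
Free float = ES(successor) - EF(current) = 12 - 12 = 0

0


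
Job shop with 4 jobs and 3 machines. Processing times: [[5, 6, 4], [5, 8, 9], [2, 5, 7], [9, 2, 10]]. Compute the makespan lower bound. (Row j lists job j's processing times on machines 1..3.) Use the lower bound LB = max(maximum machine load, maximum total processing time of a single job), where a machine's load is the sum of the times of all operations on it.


Machine loads:
  Machine 1: 5 + 5 + 2 + 9 = 21
  Machine 2: 6 + 8 + 5 + 2 = 21
  Machine 3: 4 + 9 + 7 + 10 = 30
Max machine load = 30
Job totals:
  Job 1: 15
  Job 2: 22
  Job 3: 14
  Job 4: 21
Max job total = 22
Lower bound = max(30, 22) = 30

30


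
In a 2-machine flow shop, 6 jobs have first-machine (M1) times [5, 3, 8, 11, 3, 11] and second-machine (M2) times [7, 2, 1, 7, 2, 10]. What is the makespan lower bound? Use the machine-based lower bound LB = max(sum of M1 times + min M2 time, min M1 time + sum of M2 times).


LB1 = sum(M1 times) + min(M2 times) = 41 + 1 = 42
LB2 = min(M1 times) + sum(M2 times) = 3 + 29 = 32
Lower bound = max(LB1, LB2) = max(42, 32) = 42

42


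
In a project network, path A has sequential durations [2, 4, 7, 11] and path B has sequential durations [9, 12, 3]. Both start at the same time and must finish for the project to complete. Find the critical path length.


Path A total = 2 + 4 + 7 + 11 = 24
Path B total = 9 + 12 + 3 = 24
Critical path = longest path = max(24, 24) = 24

24


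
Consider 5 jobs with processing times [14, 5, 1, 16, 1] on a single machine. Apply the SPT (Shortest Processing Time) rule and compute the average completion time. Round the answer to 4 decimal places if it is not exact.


Sort jobs by processing time (SPT order): [1, 1, 5, 14, 16]
Compute completion times sequentially:
  Job 1: processing = 1, completes at 1
  Job 2: processing = 1, completes at 2
  Job 3: processing = 5, completes at 7
  Job 4: processing = 14, completes at 21
  Job 5: processing = 16, completes at 37
Sum of completion times = 68
Average completion time = 68/5 = 13.6

13.6


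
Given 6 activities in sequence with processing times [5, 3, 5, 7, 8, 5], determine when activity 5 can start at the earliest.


Activity 5 starts after activities 1 through 4 complete.
Predecessor durations: [5, 3, 5, 7]
ES = 5 + 3 + 5 + 7 = 20

20


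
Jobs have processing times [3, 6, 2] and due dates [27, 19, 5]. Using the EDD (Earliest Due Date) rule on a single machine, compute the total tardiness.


Sort by due date (EDD order): [(2, 5), (6, 19), (3, 27)]
Compute completion times and tardiness:
  Job 1: p=2, d=5, C=2, tardiness=max(0,2-5)=0
  Job 2: p=6, d=19, C=8, tardiness=max(0,8-19)=0
  Job 3: p=3, d=27, C=11, tardiness=max(0,11-27)=0
Total tardiness = 0

0


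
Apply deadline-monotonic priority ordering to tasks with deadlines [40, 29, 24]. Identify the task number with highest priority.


Sort tasks by relative deadline (ascending):
  Task 3: deadline = 24
  Task 2: deadline = 29
  Task 1: deadline = 40
Priority order (highest first): [3, 2, 1]
Highest priority task = 3

3


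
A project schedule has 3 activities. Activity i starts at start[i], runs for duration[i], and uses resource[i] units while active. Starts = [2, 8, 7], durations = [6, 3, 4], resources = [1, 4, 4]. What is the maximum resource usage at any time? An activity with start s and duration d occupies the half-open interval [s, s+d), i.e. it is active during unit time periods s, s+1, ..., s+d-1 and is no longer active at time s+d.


Each activity i is active on [start_i, start_i + duration_i).
Compute total resource usage per time slot:
  t=0: active resources = [], total = 0
  t=1: active resources = [], total = 0
  t=2: active resources = [1], total = 1
  t=3: active resources = [1], total = 1
  t=4: active resources = [1], total = 1
  t=5: active resources = [1], total = 1
  t=6: active resources = [1], total = 1
  t=7: active resources = [1, 4], total = 5
  t=8: active resources = [4, 4], total = 8
  t=9: active resources = [4, 4], total = 8
  t=10: active resources = [4, 4], total = 8
Peak resource demand = 8

8


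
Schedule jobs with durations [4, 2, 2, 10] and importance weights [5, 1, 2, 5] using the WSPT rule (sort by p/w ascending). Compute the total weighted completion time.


Compute p/w ratios and sort ascending (WSPT): [(4, 5), (2, 2), (2, 1), (10, 5)]
Compute weighted completion times:
  Job (p=4,w=5): C=4, w*C=5*4=20
  Job (p=2,w=2): C=6, w*C=2*6=12
  Job (p=2,w=1): C=8, w*C=1*8=8
  Job (p=10,w=5): C=18, w*C=5*18=90
Total weighted completion time = 130

130


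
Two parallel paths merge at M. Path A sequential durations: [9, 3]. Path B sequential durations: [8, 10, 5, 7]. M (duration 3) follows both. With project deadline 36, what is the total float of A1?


Forward pass: ES(A1) = sum of predecessors on chain A = 0
EF = ES + duration = 0 + 9 = 9
Backward pass: LF(M) = deadline = 36; LS(M) = 36 - 3 = 33
LF(A1) = LS(M) - sum(successors on chain A) = 33 - 3 = 30
LS = LF - duration = 30 - 9 = 21
Total float = LS - ES = 21 - 0 = 21

21


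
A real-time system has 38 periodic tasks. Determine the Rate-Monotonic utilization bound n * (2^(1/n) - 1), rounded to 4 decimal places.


Compute 2^(1/38) = 1.0184080933
Subtract 1: 1.0184080933 - 1 = 0.0184080933
Multiply by n: 38 * 0.0184080933 = 0.6995075454
Round to 4 dp: 0.6995

0.6995


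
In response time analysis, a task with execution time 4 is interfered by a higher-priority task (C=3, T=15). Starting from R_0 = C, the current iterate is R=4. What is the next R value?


R_next = C + ceil(R_prev / T_hp) * C_hp
ceil(4 / 15) = ceil(0.2667) = 1
Interference = 1 * 3 = 3
R_next = 4 + 3 = 7

7


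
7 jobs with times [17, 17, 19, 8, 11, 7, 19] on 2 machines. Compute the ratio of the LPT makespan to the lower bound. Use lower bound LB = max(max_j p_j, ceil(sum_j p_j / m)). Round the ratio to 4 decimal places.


LPT order: [19, 19, 17, 17, 11, 8, 7]
Machine loads after assignment: [47, 51]
LPT makespan = 51
Lower bound = max(max_job, ceil(total/2)) = max(19, 49) = 49
Ratio = 51 / 49 = 1.0408

1.0408


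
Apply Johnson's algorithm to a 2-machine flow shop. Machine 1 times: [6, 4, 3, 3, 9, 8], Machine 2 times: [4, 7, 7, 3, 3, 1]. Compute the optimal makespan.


Apply Johnson's rule:
  Group 1 (a <= b): [(3, 3, 7), (4, 3, 3), (2, 4, 7)]
  Group 2 (a > b): [(1, 6, 4), (5, 9, 3), (6, 8, 1)]
Optimal job order: [3, 4, 2, 1, 5, 6]
Schedule:
  Job 3: M1 done at 3, M2 done at 10
  Job 4: M1 done at 6, M2 done at 13
  Job 2: M1 done at 10, M2 done at 20
  Job 1: M1 done at 16, M2 done at 24
  Job 5: M1 done at 25, M2 done at 28
  Job 6: M1 done at 33, M2 done at 34
Makespan = 34

34


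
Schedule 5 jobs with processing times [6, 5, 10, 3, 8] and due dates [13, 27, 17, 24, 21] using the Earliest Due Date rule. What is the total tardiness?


Sort by due date (EDD order): [(6, 13), (10, 17), (8, 21), (3, 24), (5, 27)]
Compute completion times and tardiness:
  Job 1: p=6, d=13, C=6, tardiness=max(0,6-13)=0
  Job 2: p=10, d=17, C=16, tardiness=max(0,16-17)=0
  Job 3: p=8, d=21, C=24, tardiness=max(0,24-21)=3
  Job 4: p=3, d=24, C=27, tardiness=max(0,27-24)=3
  Job 5: p=5, d=27, C=32, tardiness=max(0,32-27)=5
Total tardiness = 11

11


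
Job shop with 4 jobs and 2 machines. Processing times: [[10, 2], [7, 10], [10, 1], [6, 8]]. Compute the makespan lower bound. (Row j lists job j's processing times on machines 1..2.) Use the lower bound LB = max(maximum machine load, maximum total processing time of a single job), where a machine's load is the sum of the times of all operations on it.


Machine loads:
  Machine 1: 10 + 7 + 10 + 6 = 33
  Machine 2: 2 + 10 + 1 + 8 = 21
Max machine load = 33
Job totals:
  Job 1: 12
  Job 2: 17
  Job 3: 11
  Job 4: 14
Max job total = 17
Lower bound = max(33, 17) = 33

33


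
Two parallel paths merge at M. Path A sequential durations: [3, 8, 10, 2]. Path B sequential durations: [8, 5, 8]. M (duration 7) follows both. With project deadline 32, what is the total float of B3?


Forward pass: ES(B3) = sum of predecessors on chain B = 13
EF = ES + duration = 13 + 8 = 21
Backward pass: LF(M) = deadline = 32; LS(M) = 32 - 7 = 25
LF(B3) = LS(M) - sum(successors on chain B) = 25 - 0 = 25
LS = LF - duration = 25 - 8 = 17
Total float = LS - ES = 17 - 13 = 4

4


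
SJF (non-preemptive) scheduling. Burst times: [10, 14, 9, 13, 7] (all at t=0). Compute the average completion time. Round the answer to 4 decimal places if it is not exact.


SJF order (ascending): [7, 9, 10, 13, 14]
Completion times:
  Job 1: burst=7, C=7
  Job 2: burst=9, C=16
  Job 3: burst=10, C=26
  Job 4: burst=13, C=39
  Job 5: burst=14, C=53
Average completion = 141/5 = 28.2

28.2


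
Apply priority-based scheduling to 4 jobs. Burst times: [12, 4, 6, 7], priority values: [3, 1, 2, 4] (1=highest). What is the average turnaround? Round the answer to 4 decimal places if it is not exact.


Sort by priority (ascending = highest first):
Order: [(1, 4), (2, 6), (3, 12), (4, 7)]
Completion times:
  Priority 1, burst=4, C=4
  Priority 2, burst=6, C=10
  Priority 3, burst=12, C=22
  Priority 4, burst=7, C=29
Average turnaround = 65/4 = 16.25

16.25


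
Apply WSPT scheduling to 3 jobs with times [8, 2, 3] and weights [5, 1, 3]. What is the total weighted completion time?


Compute p/w ratios and sort ascending (WSPT): [(3, 3), (8, 5), (2, 1)]
Compute weighted completion times:
  Job (p=3,w=3): C=3, w*C=3*3=9
  Job (p=8,w=5): C=11, w*C=5*11=55
  Job (p=2,w=1): C=13, w*C=1*13=13
Total weighted completion time = 77

77


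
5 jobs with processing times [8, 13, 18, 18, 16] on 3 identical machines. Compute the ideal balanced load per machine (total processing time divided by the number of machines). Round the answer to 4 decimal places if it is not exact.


Total processing time = 8 + 13 + 18 + 18 + 16 = 73
Number of machines = 3
Ideal balanced load = 73 / 3 = 24.3333

24.3333


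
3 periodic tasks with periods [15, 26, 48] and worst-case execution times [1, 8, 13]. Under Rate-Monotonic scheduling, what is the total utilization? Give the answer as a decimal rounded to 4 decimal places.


Compute individual utilizations (exact fractions):
  Task 1: C/T = 1/15 (approx. 0.0667)
  Task 2: C/T = 8/26 = 4/13 (approx. 0.3077)
  Task 3: C/T = 13/48 (approx. 0.2708)
Total utilization U = 1/15 + 4/13 + 13/48 = 671/1040
Rounded to 4 decimal places: U = 0.6452
RM (Liu & Layland) bound for 3 tasks = 0.779763; compare with U = 671/1040 (approx. 0.645192)
U <= bound, so schedulable by RM sufficient condition.

0.6452


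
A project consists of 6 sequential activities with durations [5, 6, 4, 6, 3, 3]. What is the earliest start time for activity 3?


Activity 3 starts after activities 1 through 2 complete.
Predecessor durations: [5, 6]
ES = 5 + 6 = 11

11


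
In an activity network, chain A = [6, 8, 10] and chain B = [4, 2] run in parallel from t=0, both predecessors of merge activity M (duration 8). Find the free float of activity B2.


ES(B2) = sum of predecessors on chain B = 4
EF(B2) = ES + duration = 4 + 2 = 6
Successor of B2 is M. ES(M) = max(sum(A), sum(B)) = max(24, 6) = 24
Free float = ES(successor) - EF(current) = 24 - 6 = 18

18


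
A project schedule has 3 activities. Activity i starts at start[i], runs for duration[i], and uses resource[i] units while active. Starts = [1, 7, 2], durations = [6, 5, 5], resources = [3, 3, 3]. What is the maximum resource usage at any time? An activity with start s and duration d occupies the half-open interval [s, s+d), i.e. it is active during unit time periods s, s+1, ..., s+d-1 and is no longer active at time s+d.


Each activity i is active on [start_i, start_i + duration_i).
Compute total resource usage per time slot:
  t=0: active resources = [], total = 0
  t=1: active resources = [3], total = 3
  t=2: active resources = [3, 3], total = 6
  t=3: active resources = [3, 3], total = 6
  t=4: active resources = [3, 3], total = 6
  t=5: active resources = [3, 3], total = 6
  t=6: active resources = [3, 3], total = 6
  t=7: active resources = [3], total = 3
  t=8: active resources = [3], total = 3
  t=9: active resources = [3], total = 3
  t=10: active resources = [3], total = 3
  t=11: active resources = [3], total = 3
Peak resource demand = 6

6


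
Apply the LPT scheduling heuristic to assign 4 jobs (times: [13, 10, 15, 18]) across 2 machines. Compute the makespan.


Sort jobs in decreasing order (LPT): [18, 15, 13, 10]
Assign each job to the least loaded machine:
  Machine 1: jobs [18, 10], load = 28
  Machine 2: jobs [15, 13], load = 28
Makespan = max load = 28

28


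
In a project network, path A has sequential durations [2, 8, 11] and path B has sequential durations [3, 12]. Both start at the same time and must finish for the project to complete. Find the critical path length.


Path A total = 2 + 8 + 11 = 21
Path B total = 3 + 12 = 15
Critical path = longest path = max(21, 15) = 21

21


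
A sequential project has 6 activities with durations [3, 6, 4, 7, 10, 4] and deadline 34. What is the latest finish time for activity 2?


LF(activity 2) = deadline - sum of successor durations
Successors: activities 3 through 6 with durations [4, 7, 10, 4]
Sum of successor durations = 25
LF = 34 - 25 = 9

9


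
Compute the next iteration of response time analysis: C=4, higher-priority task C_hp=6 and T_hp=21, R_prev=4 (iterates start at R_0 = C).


R_next = C + ceil(R_prev / T_hp) * C_hp
ceil(4 / 21) = ceil(0.1905) = 1
Interference = 1 * 6 = 6
R_next = 4 + 6 = 10

10


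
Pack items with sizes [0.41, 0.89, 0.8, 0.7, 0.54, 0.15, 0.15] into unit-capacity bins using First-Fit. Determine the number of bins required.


Place items sequentially using First-Fit:
  Item 0.41 -> new Bin 1
  Item 0.89 -> new Bin 2
  Item 0.8 -> new Bin 3
  Item 0.7 -> new Bin 4
  Item 0.54 -> Bin 1 (now 0.95)
  Item 0.15 -> Bin 3 (now 0.95)
  Item 0.15 -> Bin 4 (now 0.85)
Total bins used = 4

4


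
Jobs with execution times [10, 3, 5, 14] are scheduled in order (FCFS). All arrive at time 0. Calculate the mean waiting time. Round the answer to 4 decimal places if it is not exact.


FCFS order (as given): [10, 3, 5, 14]
Waiting times:
  Job 1: wait = 0
  Job 2: wait = 10
  Job 3: wait = 13
  Job 4: wait = 18
Sum of waiting times = 41
Average waiting time = 41/4 = 10.25

10.25
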